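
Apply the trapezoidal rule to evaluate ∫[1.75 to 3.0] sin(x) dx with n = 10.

f(x) = sin(x)
a = 1.75, b = 3.0, n = 10
h = (b - a)/n = 0.125000

Trapezoidal rule: (h/2)[f(x₀) + 2f(x₁) + 2f(x₂) + ... + f(xₙ)]

x_0 = 1.7500, f(x_0) = 0.983986, coefficient = 1
x_1 = 1.8750, f(x_1) = 0.954086, coefficient = 2
x_2 = 2.0000, f(x_2) = 0.909297, coefficient = 2
x_3 = 2.1250, f(x_3) = 0.850320, coefficient = 2
x_4 = 2.2500, f(x_4) = 0.778073, coefficient = 2
x_5 = 2.3750, f(x_5) = 0.693685, coefficient = 2
x_6 = 2.5000, f(x_6) = 0.598472, coefficient = 2
x_7 = 2.6250, f(x_7) = 0.493920, coefficient = 2
x_8 = 2.7500, f(x_8) = 0.381661, coefficient = 2
x_9 = 2.8750, f(x_9) = 0.263446, coefficient = 2
x_10 = 3.0000, f(x_10) = 0.141120, coefficient = 1

I ≈ (0.125000/2) × 12.971027 = 0.810689
Exact value: 0.811746
Error: 0.001057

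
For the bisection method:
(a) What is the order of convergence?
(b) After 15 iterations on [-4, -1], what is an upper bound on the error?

(a) Bisection has linear (order 1) convergence; the error is halved each step.

(b) Error bound = (b-a)/2^n = (-1 - (-4))/2^{15}
    = 3/2^{15}

(a) 1 (linear); (b) error ≤ 9.16e-05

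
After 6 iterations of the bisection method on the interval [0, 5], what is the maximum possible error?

Bisection error bound: |error| ≤ (b-a)/2^n
|error| ≤ (5 - 0)/2^6 = 5/2^6
|error| ≤ 0.0781250000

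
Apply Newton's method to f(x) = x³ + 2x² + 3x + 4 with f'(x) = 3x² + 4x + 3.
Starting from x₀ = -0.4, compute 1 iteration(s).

f(x) = x³ + 2x² + 3x + 4
f'(x) = 3x² + 4x + 3
x₀ = -0.4

Newton-Raphson formula: x_{n+1} = x_n - f(x_n)/f'(x_n)

Iteration 1:
  f(-0.400000) = 3.056000
  f'(-0.400000) = 1.880000
  x_1 = -0.400000 - 3.056000/1.880000 = -2.025532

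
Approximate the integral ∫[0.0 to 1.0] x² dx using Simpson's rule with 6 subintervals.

f(x) = x²
a = 0.0, b = 1.0, n = 6
h = (b - a)/n = 0.166667

Simpson's rule: (h/3)[f(x₀) + 4f(x₁) + 2f(x₂) + ... + f(xₙ)]

x_0 = 0.0000, f(x_0) = 0.000000, coefficient = 1
x_1 = 0.1667, f(x_1) = 0.027778, coefficient = 4
x_2 = 0.3333, f(x_2) = 0.111111, coefficient = 2
x_3 = 0.5000, f(x_3) = 0.250000, coefficient = 4
x_4 = 0.6667, f(x_4) = 0.444444, coefficient = 2
x_5 = 0.8333, f(x_5) = 0.694444, coefficient = 4
x_6 = 1.0000, f(x_6) = 1.000000, coefficient = 1

I ≈ (0.166667/3) × 6.000000 = 0.333333
Exact value: 0.333333
Error: 0.000000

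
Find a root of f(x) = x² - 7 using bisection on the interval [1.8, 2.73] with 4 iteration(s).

f(x) = x² - 7
Initial interval: [1.8, 2.73]

Iteration 1:
  c_1 = (1.800000 + 2.730000)/2 = 2.265000
  f(c_1) = f(2.265000) = -1.869775
  f(a) × f(c) ≥ 0, new interval: [2.265000, 2.730000]
Iteration 2:
  c_2 = (2.265000 + 2.730000)/2 = 2.497500
  f(c_2) = f(2.497500) = -0.762494
  f(a) × f(c) ≥ 0, new interval: [2.497500, 2.730000]
Iteration 3:
  c_3 = (2.497500 + 2.730000)/2 = 2.613750
  f(c_3) = f(2.613750) = -0.168311
  f(a) × f(c) ≥ 0, new interval: [2.613750, 2.730000]
Iteration 4:
  c_4 = (2.613750 + 2.730000)/2 = 2.671875
  f(c_4) = f(2.671875) = 0.138916
  f(a) × f(c) < 0, new interval: [2.613750, 2.671875]

After 4 iteration(s), the approximation is c_4 = 2.671875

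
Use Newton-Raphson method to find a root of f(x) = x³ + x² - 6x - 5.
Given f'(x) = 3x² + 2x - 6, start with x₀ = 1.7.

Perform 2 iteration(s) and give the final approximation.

f(x) = x³ + x² - 6x - 5
f'(x) = 3x² + 2x - 6
x₀ = 1.7

Newton-Raphson formula: x_{n+1} = x_n - f(x_n)/f'(x_n)

Iteration 1:
  f(1.700000) = -7.397000
  f'(1.700000) = 6.070000
  x_1 = 1.700000 - (-7.397000)/6.070000 = 2.918616
Iteration 2:
  f(2.918616) = 10.868330
  f'(2.918616) = 25.392193
  x_2 = 2.918616 - 10.868330/25.392193 = 2.490598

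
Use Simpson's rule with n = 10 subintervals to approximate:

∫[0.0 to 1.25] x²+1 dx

f(x) = x²+1
a = 0.0, b = 1.25, n = 10
h = (b - a)/n = 0.125000

Simpson's rule: (h/3)[f(x₀) + 4f(x₁) + 2f(x₂) + ... + f(xₙ)]

x_0 = 0.0000, f(x_0) = 1.000000, coefficient = 1
x_1 = 0.1250, f(x_1) = 1.015625, coefficient = 4
x_2 = 0.2500, f(x_2) = 1.062500, coefficient = 2
x_3 = 0.3750, f(x_3) = 1.140625, coefficient = 4
x_4 = 0.5000, f(x_4) = 1.250000, coefficient = 2
x_5 = 0.6250, f(x_5) = 1.390625, coefficient = 4
x_6 = 0.7500, f(x_6) = 1.562500, coefficient = 2
x_7 = 0.8750, f(x_7) = 1.765625, coefficient = 4
x_8 = 1.0000, f(x_8) = 2.000000, coefficient = 2
x_9 = 1.1250, f(x_9) = 2.265625, coefficient = 4
x_10 = 1.2500, f(x_10) = 2.562500, coefficient = 1

I ≈ (0.125000/3) × 45.625000 = 1.901042
Exact value: 1.901042
Error: 0.000000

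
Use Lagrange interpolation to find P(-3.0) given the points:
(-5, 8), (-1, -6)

Lagrange interpolation formula:
P(x) = Σ yᵢ × Lᵢ(x)
where Lᵢ(x) = Π_{j≠i} (x - xⱼ)/(xᵢ - xⱼ)

L_0(-3.0) = (-3.0 - (-1))/(-5 - (-1)) = 0.500000
L_1(-3.0) = (-3.0 - (-5))/(-1 - (-5)) = 0.500000

P(-3.0) = 8×L_0(-3.0) + (-6)×L_1(-3.0)
P(-3.0) = 1.000000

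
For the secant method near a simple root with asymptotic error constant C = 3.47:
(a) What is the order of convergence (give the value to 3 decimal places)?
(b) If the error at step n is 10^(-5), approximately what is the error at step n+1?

(a) Secant method has superlinear convergence with order φ = (1+√5)/2 ≈ 1.618.
    This means |e_{n+1}| ≈ C|e_n|^1.618.

(b) With |e_n| = 10^(-5) and C = 3.47:
    |e_{n+1}| ≈ 3.47 × (10^(-5))^1.618 = 3.47 × 10^(-8.09)

(a) ≈ 1.618 (golden ratio); (b) |e_{n+1}| ≈ 2.819e-08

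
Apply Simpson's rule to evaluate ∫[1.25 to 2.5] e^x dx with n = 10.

f(x) = e^x
a = 1.25, b = 2.5, n = 10
h = (b - a)/n = 0.125000

Simpson's rule: (h/3)[f(x₀) + 4f(x₁) + 2f(x₂) + ... + f(xₙ)]

x_0 = 1.2500, f(x_0) = 3.490343, coefficient = 1
x_1 = 1.3750, f(x_1) = 3.955077, coefficient = 4
x_2 = 1.5000, f(x_2) = 4.481689, coefficient = 2
x_3 = 1.6250, f(x_3) = 5.078419, coefficient = 4
x_4 = 1.7500, f(x_4) = 5.754603, coefficient = 2
x_5 = 1.8750, f(x_5) = 6.520819, coefficient = 4
x_6 = 2.0000, f(x_6) = 7.389056, coefficient = 2
x_7 = 2.1250, f(x_7) = 8.372897, coefficient = 4
x_8 = 2.2500, f(x_8) = 9.487736, coefficient = 2
x_9 = 2.3750, f(x_9) = 10.751013, coefficient = 4
x_10 = 2.5000, f(x_10) = 12.182494, coefficient = 1

I ≈ (0.125000/3) × 208.611906 = 8.692163
Exact value: 8.692151
Error: 0.000012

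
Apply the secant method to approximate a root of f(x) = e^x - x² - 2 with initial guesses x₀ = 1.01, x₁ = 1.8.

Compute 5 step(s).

f(x) = e^x - x² - 2
x₀ = 1.01, x₁ = 1.8

Secant formula: x_{n+1} = x_n - f(x_n)(x_n - x_{n-1})/(f(x_n) - f(x_{n-1}))

Iteration 1:
  f(1.010000) = -0.274499
  f(1.800000) = 0.809647
  x_2 = 1.800000 - 0.809647×(1.800000 - 1.010000)/(0.809647 - (-0.274499))
       = 1.210023
Iteration 2:
  f(1.800000) = 0.809647
  f(1.210023) = -0.110594
  x_3 = 1.210023 - (-0.110594)×(1.210023 - 1.800000)/(-0.110594 - 0.809647)
       = 1.280926
Iteration 3:
  f(1.210023) = -0.110594
  f(1.280926) = -0.040800
  x_4 = 1.280926 - (-0.040800)×(1.280926 - 1.210023)/(-0.040800 - (-0.110594))
       = 1.322374
Iteration 4:
  f(1.280926) = -0.040800
  f(1.322374) = 0.003646
  x_5 = 1.322374 - 0.003646×(1.322374 - 1.280926)/(0.003646 - (-0.040800))
       = 1.318974
Iteration 5:
  f(1.322374) = 0.003646
  f(1.318974) = -0.000110
  x_6 = 1.318974 - (-0.000110)×(1.318974 - 1.322374)/(-0.000110 - 0.003646)
       = 1.319073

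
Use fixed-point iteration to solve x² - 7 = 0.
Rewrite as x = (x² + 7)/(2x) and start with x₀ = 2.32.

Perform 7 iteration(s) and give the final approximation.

Equation: x² - 7 = 0
Fixed-point form: x = (x² + 7)/(2x)
x₀ = 2.32

x_1 = g(2.320000) = 2.668621
x_2 = g(2.668621) = 2.645849
x_3 = g(2.645849) = 2.645751
x_4 = g(2.645751) = 2.645751
x_5 = g(2.645751) = 2.645751
x_6 = g(2.645751) = 2.645751
x_7 = g(2.645751) = 2.645751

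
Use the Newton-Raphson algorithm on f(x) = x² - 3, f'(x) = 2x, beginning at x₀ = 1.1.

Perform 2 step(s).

f(x) = x² - 3
f'(x) = 2x
x₀ = 1.1

Newton-Raphson formula: x_{n+1} = x_n - f(x_n)/f'(x_n)

Iteration 1:
  f(1.100000) = -1.790000
  f'(1.100000) = 2.200000
  x_1 = 1.100000 - (-1.790000)/2.200000 = 1.913636
Iteration 2:
  f(1.913636) = 0.662004
  f'(1.913636) = 3.827273
  x_2 = 1.913636 - 0.662004/3.827273 = 1.740666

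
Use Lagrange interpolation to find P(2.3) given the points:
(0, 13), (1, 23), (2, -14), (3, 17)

Lagrange interpolation formula:
P(x) = Σ yᵢ × Lᵢ(x)
where Lᵢ(x) = Π_{j≠i} (x - xⱼ)/(xᵢ - xⱼ)

L_0(2.3) = (2.3 - 1)/(0 - 1) × (2.3 - 2)/(0 - 2) × (2.3 - 3)/(0 - 3) = 0.045500
L_1(2.3) = (2.3 - 0)/(1 - 0) × (2.3 - 2)/(1 - 2) × (2.3 - 3)/(1 - 3) = -0.241500
L_2(2.3) = (2.3 - 0)/(2 - 0) × (2.3 - 1)/(2 - 1) × (2.3 - 3)/(2 - 3) = 1.046500
L_3(2.3) = (2.3 - 0)/(3 - 0) × (2.3 - 1)/(3 - 1) × (2.3 - 2)/(3 - 2) = 0.149500

P(2.3) = 13×L_0(2.3) + 23×L_1(2.3) + (-14)×L_2(2.3) + 17×L_3(2.3)
P(2.3) = -17.072500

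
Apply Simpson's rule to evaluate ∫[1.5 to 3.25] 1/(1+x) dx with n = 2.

f(x) = 1/(1+x)
a = 1.5, b = 3.25, n = 2
h = (b - a)/n = 0.875000

Simpson's rule: (h/3)[f(x₀) + 4f(x₁) + 2f(x₂) + ... + f(xₙ)]

x_0 = 1.5000, f(x_0) = 0.400000, coefficient = 1
x_1 = 2.3750, f(x_1) = 0.296296, coefficient = 4
x_2 = 3.2500, f(x_2) = 0.235294, coefficient = 1

I ≈ (0.875000/3) × 1.820479 = 0.530973
Exact value: 0.530628
Error: 0.000345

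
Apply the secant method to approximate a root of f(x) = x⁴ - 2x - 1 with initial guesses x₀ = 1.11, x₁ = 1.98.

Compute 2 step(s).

f(x) = x⁴ - 2x - 1
x₀ = 1.11, x₁ = 1.98

Secant formula: x_{n+1} = x_n - f(x_n)(x_n - x_{n-1})/(f(x_n) - f(x_{n-1}))

Iteration 1:
  f(1.110000) = -1.701930
  f(1.980000) = 10.409536
  x_2 = 1.980000 - 10.409536×(1.980000 - 1.110000)/(10.409536 - (-1.701930))
       = 1.232254
Iteration 2:
  f(1.980000) = 10.409536
  f(1.232254) = -1.158816
  x_3 = 1.232254 - (-1.158816)×(1.232254 - 1.980000)/(-1.158816 - 10.409536)
       = 1.307157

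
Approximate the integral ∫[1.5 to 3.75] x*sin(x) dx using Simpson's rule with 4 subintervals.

f(x) = x*sin(x)
a = 1.5, b = 3.75, n = 4
h = (b - a)/n = 0.562500

Simpson's rule: (h/3)[f(x₀) + 4f(x₁) + 2f(x₂) + ... + f(xₙ)]

x_0 = 1.5000, f(x_0) = 1.496242, coefficient = 1
x_1 = 2.0625, f(x_1) = 1.818155, coefficient = 4
x_2 = 2.6250, f(x_2) = 1.296541, coefficient = 2
x_3 = 3.1875, f(x_3) = -0.146278, coefficient = 4
x_4 = 3.7500, f(x_4) = -2.143355, coefficient = 1

I ≈ (0.562500/3) × 8.633477 = 1.618777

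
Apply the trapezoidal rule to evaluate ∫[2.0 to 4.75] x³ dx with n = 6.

f(x) = x³
a = 2.0, b = 4.75, n = 6
h = (b - a)/n = 0.458333

Trapezoidal rule: (h/2)[f(x₀) + 2f(x₁) + 2f(x₂) + ... + f(xₙ)]

x_0 = 2.0000, f(x_0) = 8.000000, coefficient = 1
x_1 = 2.4583, f(x_1) = 14.856698, coefficient = 2
x_2 = 2.9167, f(x_2) = 24.811921, coefficient = 2
x_3 = 3.3750, f(x_3) = 38.443359, coefficient = 2
x_4 = 3.8333, f(x_4) = 56.328704, coefficient = 2
x_5 = 4.2917, f(x_5) = 79.045645, coefficient = 2
x_6 = 4.7500, f(x_6) = 107.171875, coefficient = 1

I ≈ (0.458333/2) × 542.144531 = 124.241455
Exact value: 123.266602
Error: 0.974854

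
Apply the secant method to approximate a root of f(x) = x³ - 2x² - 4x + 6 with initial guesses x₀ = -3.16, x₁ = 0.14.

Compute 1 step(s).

f(x) = x³ - 2x² - 4x + 6
x₀ = -3.16, x₁ = 0.14

Secant formula: x_{n+1} = x_n - f(x_n)(x_n - x_{n-1})/(f(x_n) - f(x_{n-1}))

Iteration 1:
  f(-3.160000) = -32.885696
  f(0.140000) = 5.403544
  x_2 = 0.140000 - 5.403544×(0.140000 - (-3.160000))/(5.403544 - (-32.885696))
       = -0.325710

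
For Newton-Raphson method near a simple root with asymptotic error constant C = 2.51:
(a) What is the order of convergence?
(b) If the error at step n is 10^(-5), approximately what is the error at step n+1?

(a) Newton-Raphson has quadratic (order 2) convergence near simple roots.
    This means |e_{n+1}| ≈ C|e_n|².

(b) With |e_n| = 10^(-5) and C = 2.51:
    |e_{n+1}| ≈ 2.51 × (10^(-5))² = 2.51 × 10^(-10)

(a) 2 (quadratic); (b) |e_{n+1}| ≈ 2.510e-10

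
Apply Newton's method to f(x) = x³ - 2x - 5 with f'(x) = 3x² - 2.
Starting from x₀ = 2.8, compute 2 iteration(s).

f(x) = x³ - 2x - 5
f'(x) = 3x² - 2
x₀ = 2.8

Newton-Raphson formula: x_{n+1} = x_n - f(x_n)/f'(x_n)

Iteration 1:
  f(2.800000) = 11.352000
  f'(2.800000) = 21.520000
  x_1 = 2.800000 - 11.352000/21.520000 = 2.272491
Iteration 2:
  f(2.272491) = 2.190647
  f'(2.272491) = 13.492642
  x_2 = 2.272491 - 2.190647/13.492642 = 2.110132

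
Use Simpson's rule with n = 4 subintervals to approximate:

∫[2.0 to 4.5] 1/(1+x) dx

f(x) = 1/(1+x)
a = 2.0, b = 4.5, n = 4
h = (b - a)/n = 0.625000

Simpson's rule: (h/3)[f(x₀) + 4f(x₁) + 2f(x₂) + ... + f(xₙ)]

x_0 = 2.0000, f(x_0) = 0.333333, coefficient = 1
x_1 = 2.6250, f(x_1) = 0.275862, coefficient = 4
x_2 = 3.2500, f(x_2) = 0.235294, coefficient = 2
x_3 = 3.8750, f(x_3) = 0.205128, coefficient = 4
x_4 = 4.5000, f(x_4) = 0.181818, coefficient = 1

I ≈ (0.625000/3) × 2.909701 = 0.606188
Exact value: 0.606136
Error: 0.000052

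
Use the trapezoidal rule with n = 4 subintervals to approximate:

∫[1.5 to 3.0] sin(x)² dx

f(x) = sin(x)²
a = 1.5, b = 3.0, n = 4
h = (b - a)/n = 0.375000

Trapezoidal rule: (h/2)[f(x₀) + 2f(x₁) + 2f(x₂) + ... + f(xₙ)]

x_0 = 1.5000, f(x_0) = 0.994996, coefficient = 1
x_1 = 1.8750, f(x_1) = 0.910280, coefficient = 2
x_2 = 2.2500, f(x_2) = 0.605398, coefficient = 2
x_3 = 2.6250, f(x_3) = 0.243957, coefficient = 2
x_4 = 3.0000, f(x_4) = 0.019915, coefficient = 1

I ≈ (0.375000/2) × 4.534181 = 0.850159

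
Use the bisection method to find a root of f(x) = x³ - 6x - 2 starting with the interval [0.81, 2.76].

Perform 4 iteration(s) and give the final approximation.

f(x) = x³ - 6x - 2
Initial interval: [0.81, 2.76]

Iteration 1:
  c_1 = (0.810000 + 2.760000)/2 = 1.785000
  f(c_1) = f(1.785000) = -7.022588
  f(a) × f(c) ≥ 0, new interval: [1.785000, 2.760000]
Iteration 2:
  c_2 = (1.785000 + 2.760000)/2 = 2.272500
  f(c_2) = f(2.272500) = -3.899228
  f(a) × f(c) ≥ 0, new interval: [2.272500, 2.760000]
Iteration 3:
  c_3 = (2.272500 + 2.760000)/2 = 2.516250
  f(c_3) = f(2.516250) = -1.165828
  f(a) × f(c) ≥ 0, new interval: [2.516250, 2.760000]
Iteration 4:
  c_4 = (2.516250 + 2.760000)/2 = 2.638125
  f(c_4) = f(2.638125) = 0.531818
  f(a) × f(c) < 0, new interval: [2.516250, 2.638125]

After 4 iteration(s), the approximation is c_4 = 2.638125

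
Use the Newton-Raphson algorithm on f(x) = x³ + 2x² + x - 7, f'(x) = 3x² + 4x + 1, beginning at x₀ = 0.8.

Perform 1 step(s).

f(x) = x³ + 2x² + x - 7
f'(x) = 3x² + 4x + 1
x₀ = 0.8

Newton-Raphson formula: x_{n+1} = x_n - f(x_n)/f'(x_n)

Iteration 1:
  f(0.800000) = -4.408000
  f'(0.800000) = 6.120000
  x_1 = 0.800000 - (-4.408000)/6.120000 = 1.520261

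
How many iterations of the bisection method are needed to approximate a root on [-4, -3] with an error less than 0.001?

We need (b-a)/2^n ≤ 0.001
(-3 - (-4))/2^n ≤ 0.001
1/2^n ≤ 0.001
2^n ≥ 1000
n ≥ log₂(1000) = 9.97
n ≥ 10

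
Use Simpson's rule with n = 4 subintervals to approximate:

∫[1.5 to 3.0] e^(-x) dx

f(x) = e^(-x)
a = 1.5, b = 3.0, n = 4
h = (b - a)/n = 0.375000

Simpson's rule: (h/3)[f(x₀) + 4f(x₁) + 2f(x₂) + ... + f(xₙ)]

x_0 = 1.5000, f(x_0) = 0.223130, coefficient = 1
x_1 = 1.8750, f(x_1) = 0.153355, coefficient = 4
x_2 = 2.2500, f(x_2) = 0.105399, coefficient = 2
x_3 = 2.6250, f(x_3) = 0.072440, coefficient = 4
x_4 = 3.0000, f(x_4) = 0.049787, coefficient = 1

I ≈ (0.375000/3) × 1.386895 = 0.173362
Exact value: 0.173343
Error: 0.000019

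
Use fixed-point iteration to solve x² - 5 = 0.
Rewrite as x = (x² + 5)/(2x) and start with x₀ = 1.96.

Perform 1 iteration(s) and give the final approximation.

Equation: x² - 5 = 0
Fixed-point form: x = (x² + 5)/(2x)
x₀ = 1.96

x_1 = g(1.960000) = 2.255510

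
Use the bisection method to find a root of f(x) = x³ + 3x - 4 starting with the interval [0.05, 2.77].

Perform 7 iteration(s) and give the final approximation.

f(x) = x³ + 3x - 4
Initial interval: [0.05, 2.77]

Iteration 1:
  c_1 = (0.050000 + 2.770000)/2 = 1.410000
  f(c_1) = f(1.410000) = 3.033221
  f(a) × f(c) < 0, new interval: [0.050000, 1.410000]
Iteration 2:
  c_2 = (0.050000 + 1.410000)/2 = 0.730000
  f(c_2) = f(0.730000) = -1.420983
  f(a) × f(c) ≥ 0, new interval: [0.730000, 1.410000]
Iteration 3:
  c_3 = (0.730000 + 1.410000)/2 = 1.070000
  f(c_3) = f(1.070000) = 0.435043
  f(a) × f(c) < 0, new interval: [0.730000, 1.070000]
Iteration 4:
  c_4 = (0.730000 + 1.070000)/2 = 0.900000
  f(c_4) = f(0.900000) = -0.571000
  f(a) × f(c) ≥ 0, new interval: [0.900000, 1.070000]
Iteration 5:
  c_5 = (0.900000 + 1.070000)/2 = 0.985000
  f(c_5) = f(0.985000) = -0.089328
  f(a) × f(c) ≥ 0, new interval: [0.985000, 1.070000]
Iteration 6:
  c_6 = (0.985000 + 1.070000)/2 = 1.027500
  f(c_6) = f(1.027500) = 0.167290
  f(a) × f(c) < 0, new interval: [0.985000, 1.027500]
Iteration 7:
  c_7 = (0.985000 + 1.027500)/2 = 1.006250
  f(c_7) = f(1.006250) = 0.037617
  f(a) × f(c) < 0, new interval: [0.985000, 1.006250]

After 7 iteration(s), the approximation is c_7 = 1.006250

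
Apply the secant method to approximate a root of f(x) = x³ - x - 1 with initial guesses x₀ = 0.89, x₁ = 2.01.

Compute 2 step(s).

f(x) = x³ - x - 1
x₀ = 0.89, x₁ = 2.01

Secant formula: x_{n+1} = x_n - f(x_n)(x_n - x_{n-1})/(f(x_n) - f(x_{n-1}))

Iteration 1:
  f(0.890000) = -1.185031
  f(2.010000) = 5.110601
  x_2 = 2.010000 - 5.110601×(2.010000 - 0.890000)/(5.110601 - (-1.185031))
       = 1.100818
Iteration 2:
  f(2.010000) = 5.110601
  f(1.100818) = -0.766846
  x_3 = 1.100818 - (-0.766846)×(1.100818 - 2.010000)/(-0.766846 - 5.110601)
       = 1.219442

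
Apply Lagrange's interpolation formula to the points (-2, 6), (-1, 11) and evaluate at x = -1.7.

Lagrange interpolation formula:
P(x) = Σ yᵢ × Lᵢ(x)
where Lᵢ(x) = Π_{j≠i} (x - xⱼ)/(xᵢ - xⱼ)

L_0(-1.7) = (-1.7 - (-1))/(-2 - (-1)) = 0.700000
L_1(-1.7) = (-1.7 - (-2))/(-1 - (-2)) = 0.300000

P(-1.7) = 6×L_0(-1.7) + 11×L_1(-1.7)
P(-1.7) = 7.500000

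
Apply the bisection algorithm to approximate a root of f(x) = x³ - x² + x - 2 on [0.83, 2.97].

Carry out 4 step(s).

f(x) = x³ - x² + x - 2
Initial interval: [0.83, 2.97]

Iteration 1:
  c_1 = (0.830000 + 2.970000)/2 = 1.900000
  f(c_1) = f(1.900000) = 3.149000
  f(a) × f(c) < 0, new interval: [0.830000, 1.900000]
Iteration 2:
  c_2 = (0.830000 + 1.900000)/2 = 1.365000
  f(c_2) = f(1.365000) = 0.045077
  f(a) × f(c) < 0, new interval: [0.830000, 1.365000]
Iteration 3:
  c_3 = (0.830000 + 1.365000)/2 = 1.097500
  f(c_3) = f(1.097500) = -0.785061
  f(a) × f(c) ≥ 0, new interval: [1.097500, 1.365000]
Iteration 4:
  c_4 = (1.097500 + 1.365000)/2 = 1.231250
  f(c_4) = f(1.231250) = -0.418180
  f(a) × f(c) ≥ 0, new interval: [1.231250, 1.365000]

After 4 iteration(s), the approximation is c_4 = 1.231250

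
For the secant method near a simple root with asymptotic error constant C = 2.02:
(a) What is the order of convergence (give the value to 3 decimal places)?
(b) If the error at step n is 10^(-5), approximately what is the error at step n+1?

(a) Secant method has superlinear convergence with order φ = (1+√5)/2 ≈ 1.618.
    This means |e_{n+1}| ≈ C|e_n|^1.618.

(b) With |e_n| = 10^(-5) and C = 2.02:
    |e_{n+1}| ≈ 2.02 × (10^(-5))^1.618 = 2.02 × 10^(-8.09)

(a) ≈ 1.618 (golden ratio); (b) |e_{n+1}| ≈ 1.641e-08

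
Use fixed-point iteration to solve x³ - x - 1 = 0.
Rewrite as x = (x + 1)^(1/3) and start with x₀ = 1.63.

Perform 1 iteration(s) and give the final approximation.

Equation: x³ - x - 1 = 0
Fixed-point form: x = (x + 1)^(1/3)
x₀ = 1.63

x_1 = g(1.630000) = 1.380337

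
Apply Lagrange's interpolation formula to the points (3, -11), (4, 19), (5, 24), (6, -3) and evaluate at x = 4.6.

Lagrange interpolation formula:
P(x) = Σ yᵢ × Lᵢ(x)
where Lᵢ(x) = Π_{j≠i} (x - xⱼ)/(xᵢ - xⱼ)

L_0(4.6) = (4.6 - 4)/(3 - 4) × (4.6 - 5)/(3 - 5) × (4.6 - 6)/(3 - 6) = -0.056000
L_1(4.6) = (4.6 - 3)/(4 - 3) × (4.6 - 5)/(4 - 5) × (4.6 - 6)/(4 - 6) = 0.448000
L_2(4.6) = (4.6 - 3)/(5 - 3) × (4.6 - 4)/(5 - 4) × (4.6 - 6)/(5 - 6) = 0.672000
L_3(4.6) = (4.6 - 3)/(6 - 3) × (4.6 - 4)/(6 - 4) × (4.6 - 5)/(6 - 5) = -0.064000

P(4.6) = (-11)×L_0(4.6) + 19×L_1(4.6) + 24×L_2(4.6) + (-3)×L_3(4.6)
P(4.6) = 25.448000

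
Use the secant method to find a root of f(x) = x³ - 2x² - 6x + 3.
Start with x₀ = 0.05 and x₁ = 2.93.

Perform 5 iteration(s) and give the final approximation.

f(x) = x³ - 2x² - 6x + 3
x₀ = 0.05, x₁ = 2.93

Secant formula: x_{n+1} = x_n - f(x_n)(x_n - x_{n-1})/(f(x_n) - f(x_{n-1}))

Iteration 1:
  f(0.050000) = 2.695125
  f(2.930000) = -6.596043
  x_2 = 2.930000 - (-6.596043)×(2.930000 - 0.050000)/(-6.596043 - 2.695125)
       = 0.885413
Iteration 2:
  f(2.930000) = -6.596043
  f(0.885413) = -3.186263
  x_3 = 0.885413 - (-3.186263)×(0.885413 - 2.930000)/(-3.186263 - (-6.596043))
       = -1.025149
Iteration 3:
  f(0.885413) = -3.186263
  f(-1.025149) = 5.971673
  x_4 = -1.025149 - 5.971673×(-1.025149 - 0.885413)/(5.971673 - (-3.186263))
       = 0.220683
Iteration 4:
  f(-1.025149) = 5.971673
  f(0.220683) = 1.589247
  x_5 = 0.220683 - 1.589247×(0.220683 - (-1.025149))/(1.589247 - 5.971673)
       = 0.672473
Iteration 5:
  f(0.220683) = 1.589247
  f(0.672473) = -1.635170
  x_6 = 0.672473 - (-1.635170)×(0.672473 - 0.220683)/(-1.635170 - 1.589247)
       = 0.443361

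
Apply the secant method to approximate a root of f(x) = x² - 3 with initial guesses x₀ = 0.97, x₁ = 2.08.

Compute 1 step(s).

f(x) = x² - 3
x₀ = 0.97, x₁ = 2.08

Secant formula: x_{n+1} = x_n - f(x_n)(x_n - x_{n-1})/(f(x_n) - f(x_{n-1}))

Iteration 1:
  f(0.970000) = -2.059100
  f(2.080000) = 1.326400
  x_2 = 2.080000 - 1.326400×(2.080000 - 0.970000)/(1.326400 - (-2.059100))
       = 1.645115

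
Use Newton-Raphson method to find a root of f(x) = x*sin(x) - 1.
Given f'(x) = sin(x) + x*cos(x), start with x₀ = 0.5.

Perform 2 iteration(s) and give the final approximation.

f(x) = x*sin(x) - 1
f'(x) = sin(x) + x*cos(x)
x₀ = 0.5

Newton-Raphson formula: x_{n+1} = x_n - f(x_n)/f'(x_n)

Iteration 1:
  f(0.500000) = -0.760287
  f'(0.500000) = 0.918217
  x_1 = 0.500000 - (-0.760287)/0.918217 = 1.328004
Iteration 2:
  f(1.328004) = 0.289054
  f'(1.328004) = 1.289941
  x_2 = 1.328004 - 0.289054/1.289941 = 1.103921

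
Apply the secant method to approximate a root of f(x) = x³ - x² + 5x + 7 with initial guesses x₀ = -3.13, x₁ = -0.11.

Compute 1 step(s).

f(x) = x³ - x² + 5x + 7
x₀ = -3.13, x₁ = -0.11

Secant formula: x_{n+1} = x_n - f(x_n)(x_n - x_{n-1})/(f(x_n) - f(x_{n-1}))

Iteration 1:
  f(-3.130000) = -49.111197
  f(-0.110000) = 6.436569
  x_2 = -0.110000 - 6.436569×(-0.110000 - (-3.130000))/(6.436569 - (-49.111197))
       = -0.459941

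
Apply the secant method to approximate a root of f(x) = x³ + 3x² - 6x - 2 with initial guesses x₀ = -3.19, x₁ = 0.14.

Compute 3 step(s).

f(x) = x³ + 3x² - 6x - 2
x₀ = -3.19, x₁ = 0.14

Secant formula: x_{n+1} = x_n - f(x_n)(x_n - x_{n-1})/(f(x_n) - f(x_{n-1}))

Iteration 1:
  f(-3.190000) = 15.206541
  f(0.140000) = -2.778456
  x_2 = 0.140000 - (-2.778456)×(0.140000 - (-3.190000))/(-2.778456 - 15.206541)
       = -0.374443
Iteration 2:
  f(0.140000) = -2.778456
  f(-0.374443) = 0.614782
  x_3 = -0.374443 - 0.614782×(-0.374443 - 0.140000)/(0.614782 - (-2.778456))
       = -0.281237
Iteration 3:
  f(-0.374443) = 0.614782
  f(-0.281237) = -0.097539
  x_4 = -0.281237 - (-0.097539)×(-0.281237 - (-0.374443))/(-0.097539 - 0.614782)
       = -0.294000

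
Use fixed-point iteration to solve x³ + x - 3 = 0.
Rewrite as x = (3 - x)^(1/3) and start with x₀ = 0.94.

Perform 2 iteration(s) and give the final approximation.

Equation: x³ + x - 3 = 0
Fixed-point form: x = (3 - x)^(1/3)
x₀ = 0.94

x_1 = g(0.940000) = 1.272396
x_2 = g(1.272396) = 1.199908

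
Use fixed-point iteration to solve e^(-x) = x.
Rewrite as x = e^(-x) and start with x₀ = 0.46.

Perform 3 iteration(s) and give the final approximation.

Equation: e^(-x) = x
Fixed-point form: x = e^(-x)
x₀ = 0.46

x_1 = g(0.460000) = 0.631284
x_2 = g(0.631284) = 0.531909
x_3 = g(0.531909) = 0.587483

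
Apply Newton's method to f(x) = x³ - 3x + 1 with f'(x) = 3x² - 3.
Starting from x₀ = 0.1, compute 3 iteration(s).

f(x) = x³ - 3x + 1
f'(x) = 3x² - 3
x₀ = 0.1

Newton-Raphson formula: x_{n+1} = x_n - f(x_n)/f'(x_n)

Iteration 1:
  f(0.100000) = 0.701000
  f'(0.100000) = -2.970000
  x_1 = 0.100000 - 0.701000/(-2.970000) = 0.336027
Iteration 2:
  f(0.336027) = 0.029861
  f'(0.336027) = -2.661258
  x_2 = 0.336027 - 0.029861/(-2.661258) = 0.347248
Iteration 3:
  f(0.347248) = 0.000128
  f'(0.347248) = -2.638257
  x_3 = 0.347248 - 0.000128/(-2.638257) = 0.347296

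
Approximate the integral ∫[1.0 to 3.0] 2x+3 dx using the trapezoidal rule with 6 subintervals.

f(x) = 2x+3
a = 1.0, b = 3.0, n = 6
h = (b - a)/n = 0.333333

Trapezoidal rule: (h/2)[f(x₀) + 2f(x₁) + 2f(x₂) + ... + f(xₙ)]

x_0 = 1.0000, f(x_0) = 5.000000, coefficient = 1
x_1 = 1.3333, f(x_1) = 5.666667, coefficient = 2
x_2 = 1.6667, f(x_2) = 6.333333, coefficient = 2
x_3 = 2.0000, f(x_3) = 7.000000, coefficient = 2
x_4 = 2.3333, f(x_4) = 7.666667, coefficient = 2
x_5 = 2.6667, f(x_5) = 8.333333, coefficient = 2
x_6 = 3.0000, f(x_6) = 9.000000, coefficient = 1

I ≈ (0.333333/2) × 84.000000 = 14.000000
Exact value: 14.000000
Error: 0.000000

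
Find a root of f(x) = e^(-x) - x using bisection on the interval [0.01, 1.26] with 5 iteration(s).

f(x) = e^(-x) - x
Initial interval: [0.01, 1.26]

Iteration 1:
  c_1 = (0.010000 + 1.260000)/2 = 0.635000
  f(c_1) = f(0.635000) = -0.105065
  f(a) × f(c) < 0, new interval: [0.010000, 0.635000]
Iteration 2:
  c_2 = (0.010000 + 0.635000)/2 = 0.322500
  f(c_2) = f(0.322500) = 0.401836
  f(a) × f(c) ≥ 0, new interval: [0.322500, 0.635000]
Iteration 3:
  c_3 = (0.322500 + 0.635000)/2 = 0.478750
  f(c_3) = f(0.478750) = 0.140807
  f(a) × f(c) ≥ 0, new interval: [0.478750, 0.635000]
Iteration 4:
  c_4 = (0.478750 + 0.635000)/2 = 0.556875
  f(c_4) = f(0.556875) = 0.016122
  f(a) × f(c) ≥ 0, new interval: [0.556875, 0.635000]
Iteration 5:
  c_5 = (0.556875 + 0.635000)/2 = 0.595938
  f(c_5) = f(0.595938) = -0.044892
  f(a) × f(c) < 0, new interval: [0.556875, 0.595938]

After 5 iteration(s), the approximation is c_5 = 0.595938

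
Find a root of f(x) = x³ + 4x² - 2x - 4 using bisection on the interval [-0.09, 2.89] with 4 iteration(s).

f(x) = x³ + 4x² - 2x - 4
Initial interval: [-0.09, 2.89]

Iteration 1:
  c_1 = (-0.090000 + 2.890000)/2 = 1.400000
  f(c_1) = f(1.400000) = 3.784000
  f(a) × f(c) < 0, new interval: [-0.090000, 1.400000]
Iteration 2:
  c_2 = (-0.090000 + 1.400000)/2 = 0.655000
  f(c_2) = f(0.655000) = -3.312889
  f(a) × f(c) ≥ 0, new interval: [0.655000, 1.400000]
Iteration 3:
  c_3 = (0.655000 + 1.400000)/2 = 1.027500
  f(c_3) = f(1.027500) = -0.747185
  f(a) × f(c) ≥ 0, new interval: [1.027500, 1.400000]
Iteration 4:
  c_4 = (1.027500 + 1.400000)/2 = 1.213750
  f(c_4) = f(1.213750) = 1.253339
  f(a) × f(c) < 0, new interval: [1.027500, 1.213750]

After 4 iteration(s), the approximation is c_4 = 1.213750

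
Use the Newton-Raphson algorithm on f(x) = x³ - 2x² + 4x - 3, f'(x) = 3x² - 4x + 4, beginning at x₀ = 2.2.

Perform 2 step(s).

f(x) = x³ - 2x² + 4x - 3
f'(x) = 3x² - 4x + 4
x₀ = 2.2

Newton-Raphson formula: x_{n+1} = x_n - f(x_n)/f'(x_n)

Iteration 1:
  f(2.200000) = 6.768000
  f'(2.200000) = 9.720000
  x_1 = 2.200000 - 6.768000/9.720000 = 1.503704
Iteration 2:
  f(1.503704) = 1.892627
  f'(1.503704) = 4.768560
  x_2 = 1.503704 - 1.892627/4.768560 = 1.106807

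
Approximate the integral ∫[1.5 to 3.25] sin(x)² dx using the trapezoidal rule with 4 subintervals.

f(x) = sin(x)²
a = 1.5, b = 3.25, n = 4
h = (b - a)/n = 0.437500

Trapezoidal rule: (h/2)[f(x₀) + 2f(x₁) + 2f(x₂) + ... + f(xₙ)]

x_0 = 1.5000, f(x_0) = 0.994996, coefficient = 1
x_1 = 1.9375, f(x_1) = 0.871449, coefficient = 2
x_2 = 2.3750, f(x_2) = 0.481199, coefficient = 2
x_3 = 2.8125, f(x_3) = 0.104448, coefficient = 2
x_4 = 3.2500, f(x_4) = 0.011706, coefficient = 1

I ≈ (0.437500/2) × 3.920895 = 0.857696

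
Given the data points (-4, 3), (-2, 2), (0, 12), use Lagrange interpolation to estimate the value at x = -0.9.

Lagrange interpolation formula:
P(x) = Σ yᵢ × Lᵢ(x)
where Lᵢ(x) = Π_{j≠i} (x - xⱼ)/(xᵢ - xⱼ)

L_0(-0.9) = (-0.9 - (-2))/(-4 - (-2)) × (-0.9 - 0)/(-4 - 0) = -0.123750
L_1(-0.9) = (-0.9 - (-4))/(-2 - (-4)) × (-0.9 - 0)/(-2 - 0) = 0.697500
L_2(-0.9) = (-0.9 - (-4))/(0 - (-4)) × (-0.9 - (-2))/(0 - (-2)) = 0.426250

P(-0.9) = 3×L_0(-0.9) + 2×L_1(-0.9) + 12×L_2(-0.9)
P(-0.9) = 6.138750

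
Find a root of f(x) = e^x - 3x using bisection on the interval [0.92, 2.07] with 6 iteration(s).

f(x) = e^x - 3x
Initial interval: [0.92, 2.07]

Iteration 1:
  c_1 = (0.920000 + 2.070000)/2 = 1.495000
  f(c_1) = f(1.495000) = -0.025663
  f(a) × f(c) ≥ 0, new interval: [1.495000, 2.070000]
Iteration 2:
  c_2 = (1.495000 + 2.070000)/2 = 1.782500
  f(c_2) = f(1.782500) = 0.597200
  f(a) × f(c) < 0, new interval: [1.495000, 1.782500]
Iteration 3:
  c_3 = (1.495000 + 1.782500)/2 = 1.638750
  f(c_3) = f(1.638750) = 0.232480
  f(a) × f(c) < 0, new interval: [1.495000, 1.638750]
Iteration 4:
  c_4 = (1.495000 + 1.638750)/2 = 1.566875
  f(c_4) = f(1.566875) = 0.091026
  f(a) × f(c) < 0, new interval: [1.495000, 1.566875]
Iteration 5:
  c_5 = (1.495000 + 1.566875)/2 = 1.530937
  f(c_5) = f(1.530937) = 0.029696
  f(a) × f(c) < 0, new interval: [1.495000, 1.530937]
Iteration 6:
  c_6 = (1.495000 + 1.530937)/2 = 1.512969
  f(c_6) = f(1.512969) = 0.001283
  f(a) × f(c) < 0, new interval: [1.495000, 1.512969]

After 6 iteration(s), the approximation is c_6 = 1.512969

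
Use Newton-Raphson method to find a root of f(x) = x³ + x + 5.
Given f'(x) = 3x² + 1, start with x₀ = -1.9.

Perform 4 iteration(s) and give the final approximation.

f(x) = x³ + x + 5
f'(x) = 3x² + 1
x₀ = -1.9

Newton-Raphson formula: x_{n+1} = x_n - f(x_n)/f'(x_n)

Iteration 1:
  f(-1.900000) = -3.759000
  f'(-1.900000) = 11.830000
  x_1 = -1.900000 - (-3.759000)/11.830000 = -1.582249
Iteration 2:
  f(-1.582249) = -0.543424
  f'(-1.582249) = 8.510531
  x_2 = -1.582249 - (-0.543424)/8.510531 = -1.518395
Iteration 3:
  f(-1.518395) = -0.019093
  f'(-1.518395) = 7.916574
  x_3 = -1.518395 - (-0.019093)/7.916574 = -1.515984
Iteration 4:
  f(-1.515984) = -0.000026
  f'(-1.515984) = 7.894619
  x_4 = -1.515984 - (-0.000026)/7.894619 = -1.515980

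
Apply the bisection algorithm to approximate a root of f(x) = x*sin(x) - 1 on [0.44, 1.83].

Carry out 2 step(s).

f(x) = x*sin(x) - 1
Initial interval: [0.44, 1.83]

Iteration 1:
  c_1 = (0.440000 + 1.830000)/2 = 1.135000
  f(c_1) = f(1.135000) = 0.028916
  f(a) × f(c) < 0, new interval: [0.440000, 1.135000]
Iteration 2:
  c_2 = (0.440000 + 1.135000)/2 = 0.787500
  f(c_2) = f(0.787500) = -0.441984
  f(a) × f(c) ≥ 0, new interval: [0.787500, 1.135000]

After 2 iteration(s), the approximation is c_2 = 0.787500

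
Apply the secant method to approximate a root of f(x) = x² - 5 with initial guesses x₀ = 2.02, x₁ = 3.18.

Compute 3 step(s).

f(x) = x² - 5
x₀ = 2.02, x₁ = 3.18

Secant formula: x_{n+1} = x_n - f(x_n)(x_n - x_{n-1})/(f(x_n) - f(x_{n-1}))

Iteration 1:
  f(2.020000) = -0.919600
  f(3.180000) = 5.112400
  x_2 = 3.180000 - 5.112400×(3.180000 - 2.020000)/(5.112400 - (-0.919600))
       = 2.196846
Iteration 2:
  f(3.180000) = 5.112400
  f(2.196846) = -0.173867
  x_3 = 2.196846 - (-0.173867)×(2.196846 - 3.180000)/(-0.173867 - 5.112400)
       = 2.229182
Iteration 3:
  f(2.196846) = -0.173867
  f(2.229182) = -0.030746
  x_4 = 2.229182 - (-0.030746)×(2.229182 - 2.196846)/(-0.030746 - (-0.173867))
       = 2.236129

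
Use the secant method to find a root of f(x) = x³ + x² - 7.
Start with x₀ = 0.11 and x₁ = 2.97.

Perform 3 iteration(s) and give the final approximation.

f(x) = x³ + x² - 7
x₀ = 0.11, x₁ = 2.97

Secant formula: x_{n+1} = x_n - f(x_n)(x_n - x_{n-1})/(f(x_n) - f(x_{n-1}))

Iteration 1:
  f(0.110000) = -6.986569
  f(2.970000) = 28.018973
  x_2 = 2.970000 - 28.018973×(2.970000 - 0.110000)/(28.018973 - (-6.986569))
       = 0.680812
Iteration 2:
  f(2.970000) = 28.018973
  f(0.680812) = -6.220935
  x_3 = 0.680812 - (-6.220935)×(0.680812 - 2.970000)/(-6.220935 - 28.018973)
       = 1.096727
Iteration 3:
  f(0.680812) = -6.220935
  f(1.096727) = -4.478035
  x_4 = 1.096727 - (-4.478035)×(1.096727 - 0.680812)/(-4.478035 - (-6.220935))
       = 2.165338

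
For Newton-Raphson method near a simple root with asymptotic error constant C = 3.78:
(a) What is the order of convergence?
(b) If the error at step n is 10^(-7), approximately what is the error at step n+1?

(a) Newton-Raphson has quadratic (order 2) convergence near simple roots.
    This means |e_{n+1}| ≈ C|e_n|².

(b) With |e_n| = 10^(-7) and C = 3.78:
    |e_{n+1}| ≈ 3.78 × (10^(-7))² = 3.78 × 10^(-14)

(a) 2 (quadratic); (b) |e_{n+1}| ≈ 3.780e-14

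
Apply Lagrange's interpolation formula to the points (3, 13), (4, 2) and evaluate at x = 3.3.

Lagrange interpolation formula:
P(x) = Σ yᵢ × Lᵢ(x)
where Lᵢ(x) = Π_{j≠i} (x - xⱼ)/(xᵢ - xⱼ)

L_0(3.3) = (3.3 - 4)/(3 - 4) = 0.700000
L_1(3.3) = (3.3 - 3)/(4 - 3) = 0.300000

P(3.3) = 13×L_0(3.3) + 2×L_1(3.3)
P(3.3) = 9.700000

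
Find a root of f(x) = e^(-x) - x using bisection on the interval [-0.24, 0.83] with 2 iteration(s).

f(x) = e^(-x) - x
Initial interval: [-0.24, 0.83]

Iteration 1:
  c_1 = (-0.240000 + 0.830000)/2 = 0.295000
  f(c_1) = f(0.295000) = 0.449532
  f(a) × f(c) ≥ 0, new interval: [0.295000, 0.830000]
Iteration 2:
  c_2 = (0.295000 + 0.830000)/2 = 0.562500
  f(c_2) = f(0.562500) = 0.007283
  f(a) × f(c) ≥ 0, new interval: [0.562500, 0.830000]

After 2 iteration(s), the approximation is c_2 = 0.562500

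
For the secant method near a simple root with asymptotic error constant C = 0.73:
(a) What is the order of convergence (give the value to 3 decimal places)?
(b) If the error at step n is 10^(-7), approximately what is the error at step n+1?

(a) Secant method has superlinear convergence with order φ = (1+√5)/2 ≈ 1.618.
    This means |e_{n+1}| ≈ C|e_n|^1.618.

(b) With |e_n| = 10^(-7) and C = 0.73:
    |e_{n+1}| ≈ 0.73 × (10^(-7))^1.618 = 0.73 × 10^(-11.33)

(a) ≈ 1.618 (golden ratio); (b) |e_{n+1}| ≈ 3.444e-12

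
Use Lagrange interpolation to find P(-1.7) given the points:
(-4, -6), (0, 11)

Lagrange interpolation formula:
P(x) = Σ yᵢ × Lᵢ(x)
where Lᵢ(x) = Π_{j≠i} (x - xⱼ)/(xᵢ - xⱼ)

L_0(-1.7) = (-1.7 - 0)/(-4 - 0) = 0.425000
L_1(-1.7) = (-1.7 - (-4))/(0 - (-4)) = 0.575000

P(-1.7) = (-6)×L_0(-1.7) + 11×L_1(-1.7)
P(-1.7) = 3.775000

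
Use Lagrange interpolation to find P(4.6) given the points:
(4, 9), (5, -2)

Lagrange interpolation formula:
P(x) = Σ yᵢ × Lᵢ(x)
where Lᵢ(x) = Π_{j≠i} (x - xⱼ)/(xᵢ - xⱼ)

L_0(4.6) = (4.6 - 5)/(4 - 5) = 0.400000
L_1(4.6) = (4.6 - 4)/(5 - 4) = 0.600000

P(4.6) = 9×L_0(4.6) + (-2)×L_1(4.6)
P(4.6) = 2.400000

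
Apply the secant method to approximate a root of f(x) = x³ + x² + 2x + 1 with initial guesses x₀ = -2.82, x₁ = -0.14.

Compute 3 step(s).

f(x) = x³ + x² + 2x + 1
x₀ = -2.82, x₁ = -0.14

Secant formula: x_{n+1} = x_n - f(x_n)(x_n - x_{n-1})/(f(x_n) - f(x_{n-1}))

Iteration 1:
  f(-2.820000) = -19.113368
  f(-0.140000) = 0.736856
  x_2 = -0.140000 - 0.736856×(-0.140000 - (-2.820000))/(0.736856 - (-19.113368))
       = -0.239484
Iteration 2:
  f(-0.140000) = 0.736856
  f(-0.239484) = 0.564650
  x_3 = -0.239484 - 0.564650×(-0.239484 - (-0.140000))/(0.564650 - 0.736856)
       = -0.565683
Iteration 3:
  f(-0.239484) = 0.564650
  f(-0.565683) = 0.007614
  x_4 = -0.565683 - 0.007614×(-0.565683 - (-0.239484))/(0.007614 - 0.564650)
       = -0.570142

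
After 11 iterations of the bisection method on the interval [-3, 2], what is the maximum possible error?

Bisection error bound: |error| ≤ (b-a)/2^n
|error| ≤ (2 - (-3))/2^11 = 5/2^11
|error| ≤ 0.0024414062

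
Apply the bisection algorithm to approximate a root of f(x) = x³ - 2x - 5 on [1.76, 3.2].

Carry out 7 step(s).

f(x) = x³ - 2x - 5
Initial interval: [1.76, 3.2]

Iteration 1:
  c_1 = (1.760000 + 3.200000)/2 = 2.480000
  f(c_1) = f(2.480000) = 5.292992
  f(a) × f(c) < 0, new interval: [1.760000, 2.480000]
Iteration 2:
  c_2 = (1.760000 + 2.480000)/2 = 2.120000
  f(c_2) = f(2.120000) = 0.288128
  f(a) × f(c) < 0, new interval: [1.760000, 2.120000]
Iteration 3:
  c_3 = (1.760000 + 2.120000)/2 = 1.940000
  f(c_3) = f(1.940000) = -1.578616
  f(a) × f(c) ≥ 0, new interval: [1.940000, 2.120000]
Iteration 4:
  c_4 = (1.940000 + 2.120000)/2 = 2.030000
  f(c_4) = f(2.030000) = -0.694573
  f(a) × f(c) ≥ 0, new interval: [2.030000, 2.120000]
Iteration 5:
  c_5 = (2.030000 + 2.120000)/2 = 2.075000
  f(c_5) = f(2.075000) = -0.215828
  f(a) × f(c) ≥ 0, new interval: [2.075000, 2.120000]
Iteration 6:
  c_6 = (2.075000 + 2.120000)/2 = 2.097500
  f(c_6) = f(2.097500) = 0.032964
  f(a) × f(c) < 0, new interval: [2.075000, 2.097500]
Iteration 7:
  c_7 = (2.075000 + 2.097500)/2 = 2.086250
  f(c_7) = f(2.086250) = -0.092224
  f(a) × f(c) ≥ 0, new interval: [2.086250, 2.097500]

After 7 iteration(s), the approximation is c_7 = 2.086250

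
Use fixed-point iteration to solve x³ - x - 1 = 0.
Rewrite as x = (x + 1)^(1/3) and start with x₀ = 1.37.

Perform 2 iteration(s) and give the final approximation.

Equation: x³ - x - 1 = 0
Fixed-point form: x = (x + 1)^(1/3)
x₀ = 1.37

x_1 = g(1.370000) = 1.333264
x_2 = g(1.333264) = 1.326339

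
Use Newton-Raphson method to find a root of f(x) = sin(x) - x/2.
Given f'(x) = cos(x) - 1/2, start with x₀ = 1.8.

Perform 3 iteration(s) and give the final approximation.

f(x) = sin(x) - x/2
f'(x) = cos(x) - 1/2
x₀ = 1.8

Newton-Raphson formula: x_{n+1} = x_n - f(x_n)/f'(x_n)

Iteration 1:
  f(1.800000) = 0.073848
  f'(1.800000) = -0.727202
  x_1 = 1.800000 - 0.073848/(-0.727202) = 1.901550
Iteration 2:
  f(1.901550) = -0.004977
  f'(1.901550) = -0.824756
  x_2 = 1.901550 - (-0.004977)/(-0.824756) = 1.895515
Iteration 3:
  f(1.895515) = -0.000017
  f'(1.895515) = -0.819042
  x_3 = 1.895515 - (-0.000017)/(-0.819042) = 1.895494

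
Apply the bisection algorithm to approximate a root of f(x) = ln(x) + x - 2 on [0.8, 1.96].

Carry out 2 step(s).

f(x) = ln(x) + x - 2
Initial interval: [0.8, 1.96]

Iteration 1:
  c_1 = (0.800000 + 1.960000)/2 = 1.380000
  f(c_1) = f(1.380000) = -0.297917
  f(a) × f(c) ≥ 0, new interval: [1.380000, 1.960000]
Iteration 2:
  c_2 = (1.380000 + 1.960000)/2 = 1.670000
  f(c_2) = f(1.670000) = 0.182824
  f(a) × f(c) < 0, new interval: [1.380000, 1.670000]

After 2 iteration(s), the approximation is c_2 = 1.670000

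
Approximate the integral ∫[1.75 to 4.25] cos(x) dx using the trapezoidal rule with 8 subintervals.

f(x) = cos(x)
a = 1.75, b = 4.25, n = 8
h = (b - a)/n = 0.312500

Trapezoidal rule: (h/2)[f(x₀) + 2f(x₁) + 2f(x₂) + ... + f(xₙ)]

x_0 = 1.7500, f(x_0) = -0.178246, coefficient = 1
x_1 = 2.0625, f(x_1) = -0.472128, coefficient = 2
x_2 = 2.3750, f(x_2) = -0.720278, coefficient = 2
x_3 = 2.6875, f(x_3) = -0.898659, coefficient = 2
x_4 = 3.0000, f(x_4) = -0.989992, coefficient = 2
x_5 = 3.3125, f(x_5) = -0.985431, coefficient = 2
x_6 = 3.6250, f(x_6) = -0.885416, coefficient = 2
x_7 = 3.9375, f(x_7) = -0.699637, coefficient = 2
x_8 = 4.2500, f(x_8) = -0.446087, coefficient = 1

I ≈ (0.312500/2) × -11.927419 = -1.863659
Exact value: -1.878975
Error: 0.015316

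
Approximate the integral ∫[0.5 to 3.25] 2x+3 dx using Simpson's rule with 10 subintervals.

f(x) = 2x+3
a = 0.5, b = 3.25, n = 10
h = (b - a)/n = 0.275000

Simpson's rule: (h/3)[f(x₀) + 4f(x₁) + 2f(x₂) + ... + f(xₙ)]

x_0 = 0.5000, f(x_0) = 4.000000, coefficient = 1
x_1 = 0.7750, f(x_1) = 4.550000, coefficient = 4
x_2 = 1.0500, f(x_2) = 5.100000, coefficient = 2
x_3 = 1.3250, f(x_3) = 5.650000, coefficient = 4
x_4 = 1.6000, f(x_4) = 6.200000, coefficient = 2
x_5 = 1.8750, f(x_5) = 6.750000, coefficient = 4
x_6 = 2.1500, f(x_6) = 7.300000, coefficient = 2
x_7 = 2.4250, f(x_7) = 7.850000, coefficient = 4
x_8 = 2.7000, f(x_8) = 8.400000, coefficient = 2
x_9 = 2.9750, f(x_9) = 8.950000, coefficient = 4
x_10 = 3.2500, f(x_10) = 9.500000, coefficient = 1

I ≈ (0.275000/3) × 202.500000 = 18.562500
Exact value: 18.562500
Error: 0.000000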